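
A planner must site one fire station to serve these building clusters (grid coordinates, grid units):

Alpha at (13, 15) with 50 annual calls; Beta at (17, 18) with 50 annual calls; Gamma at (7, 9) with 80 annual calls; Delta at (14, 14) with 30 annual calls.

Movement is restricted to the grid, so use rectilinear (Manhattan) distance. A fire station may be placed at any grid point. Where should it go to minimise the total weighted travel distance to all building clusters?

Manhattan distance separates: Σwᵢ(|x−xᵢ|+|y−yᵢ|) = Σwᵢ|x−xᵢ| + Σwᵢ|y−yᵢ|, so x and y are optimised independently as 1-D weighted medians.
Total weight W = 210; half = 105.
x-coordinate, sorted with cumulative weight:
  x=7 (Gamma, w=80) cum 80
  x=13 (Alpha, w=50) cum 130  ← median
  x=14 (Delta, w=30) cum 160
  x=17 (Beta, w=50) cum 210
⇒ x* = 13
y-coordinate, sorted with cumulative weight:
  y=9 (Gamma, w=80) cum 80
  y=14 (Delta, w=30) cum 110  ← median
  y=15 (Alpha, w=50) cum 160
  y=18 (Beta, w=50) cum 210
⇒ y* = 14

(13, 14)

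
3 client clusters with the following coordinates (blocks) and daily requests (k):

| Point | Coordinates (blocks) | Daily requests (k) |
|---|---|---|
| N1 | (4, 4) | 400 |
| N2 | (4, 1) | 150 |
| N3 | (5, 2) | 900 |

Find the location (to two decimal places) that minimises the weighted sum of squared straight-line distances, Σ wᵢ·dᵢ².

The minimiser of Σwᵢ‖p−pᵢ‖² is the weighted centroid p* = (Σwᵢpᵢ)/(Σwᵢ).
Σwᵢ = 1450.
Σwᵢxᵢ = 400·4 + 150·4 + 900·5 = 6700.
Σwᵢyᵢ = 400·4 + 150·1 + 900·2 = 3550.
x* = 6700/1450 = 4.62, y* = 3550/1450 = 2.45.

(4.62, 2.45)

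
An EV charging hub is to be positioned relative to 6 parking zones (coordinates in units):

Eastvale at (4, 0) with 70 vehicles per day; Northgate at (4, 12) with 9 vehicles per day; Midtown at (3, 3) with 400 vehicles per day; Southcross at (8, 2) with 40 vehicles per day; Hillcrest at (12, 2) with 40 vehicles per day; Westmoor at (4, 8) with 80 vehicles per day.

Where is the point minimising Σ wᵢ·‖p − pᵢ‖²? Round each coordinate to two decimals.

(4.13, 3.30)

The minimiser of Σwᵢ‖p−pᵢ‖² is the weighted centroid p* = (Σwᵢpᵢ)/(Σwᵢ).
Σwᵢ = 639.
Σwᵢxᵢ = 70·4 + 9·4 + 400·3 + 40·8 + 40·12 + 80·4 = 2636.
Σwᵢyᵢ = 70·0 + 9·12 + 400·3 + 40·2 + 40·2 + 80·8 = 2108.
x* = 2636/639 = 4.13, y* = 2108/639 = 3.30.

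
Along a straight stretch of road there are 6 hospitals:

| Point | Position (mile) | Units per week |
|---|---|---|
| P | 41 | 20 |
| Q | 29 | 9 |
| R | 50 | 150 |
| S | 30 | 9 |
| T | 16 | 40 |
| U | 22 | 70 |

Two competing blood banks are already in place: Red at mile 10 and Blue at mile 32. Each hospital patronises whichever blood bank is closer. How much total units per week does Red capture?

The indifferent point is the midpoint (10+32)/2 = 21; hospitals left of it (closer to Red at 10) go to Red, those right go to Blue.
  T at 16 (w=40) → Red
  U at 22 (w=70) → Blue
  Q at 29 (w=9) → Blue
  S at 30 (w=9) → Blue
  P at 41 (w=20) → Blue
  R at 50 (w=150) → Blue
Red captures 40; Blue captures 258.

40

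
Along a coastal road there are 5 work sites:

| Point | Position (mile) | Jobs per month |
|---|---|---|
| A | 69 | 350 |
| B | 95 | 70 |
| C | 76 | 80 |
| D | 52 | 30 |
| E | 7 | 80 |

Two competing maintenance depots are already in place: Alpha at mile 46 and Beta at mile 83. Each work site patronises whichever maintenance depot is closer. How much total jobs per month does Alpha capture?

The indifferent point is the midpoint (46+83)/2 = 64.5; work sites left of it (closer to Alpha at 46) go to Alpha, those right go to Beta.
  E at 7 (w=80) → Alpha
  D at 52 (w=30) → Alpha
  A at 69 (w=350) → Beta
  C at 76 (w=80) → Beta
  B at 95 (w=70) → Beta
Alpha captures 110; Beta captures 500.

110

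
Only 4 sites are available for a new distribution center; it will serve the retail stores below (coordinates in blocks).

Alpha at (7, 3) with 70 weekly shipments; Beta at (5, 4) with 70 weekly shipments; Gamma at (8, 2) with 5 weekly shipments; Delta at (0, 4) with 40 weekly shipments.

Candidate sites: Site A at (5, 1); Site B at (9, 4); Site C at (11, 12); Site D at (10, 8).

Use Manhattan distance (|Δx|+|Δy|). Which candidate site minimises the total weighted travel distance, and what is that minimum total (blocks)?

Total weighted distance at each candidate:
  Site A (5, 1): total = 830
  Site B (9, 4): total = 865
  Site C (11, 12): total = 2715
  Site D (10, 8): total = 1790
Minimum is at Site A with total 830 blocks.

Site A, total 830 blocks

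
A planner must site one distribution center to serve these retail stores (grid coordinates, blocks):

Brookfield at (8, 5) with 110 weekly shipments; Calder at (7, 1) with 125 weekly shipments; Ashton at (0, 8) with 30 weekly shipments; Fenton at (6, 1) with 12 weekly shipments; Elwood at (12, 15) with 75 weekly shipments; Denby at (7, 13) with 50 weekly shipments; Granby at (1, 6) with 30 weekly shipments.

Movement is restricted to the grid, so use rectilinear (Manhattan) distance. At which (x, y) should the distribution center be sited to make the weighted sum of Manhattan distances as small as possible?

(7, 5)

Manhattan distance separates: Σwᵢ(|x−xᵢ|+|y−yᵢ|) = Σwᵢ|x−xᵢ| + Σwᵢ|y−yᵢ|, so x and y are optimised independently as 1-D weighted medians.
Total weight W = 432; half = 216.
x-coordinate, sorted with cumulative weight:
  x=0 (Ashton, w=30) cum 30
  x=1 (Granby, w=30) cum 60
  x=6 (Fenton, w=12) cum 72
  x=7 (Calder, w=125) cum 197
  x=7 (Denby, w=50) cum 247  ← median
  x=8 (Brookfield, w=110) cum 357
  x=12 (Elwood, w=75) cum 432
⇒ x* = 7
y-coordinate, sorted with cumulative weight:
  y=1 (Calder, w=125) cum 125
  y=1 (Fenton, w=12) cum 137
  y=5 (Brookfield, w=110) cum 247  ← median
  y=6 (Granby, w=30) cum 277
  y=8 (Ashton, w=30) cum 307
  y=13 (Denby, w=50) cum 357
  y=15 (Elwood, w=75) cum 432
⇒ y* = 5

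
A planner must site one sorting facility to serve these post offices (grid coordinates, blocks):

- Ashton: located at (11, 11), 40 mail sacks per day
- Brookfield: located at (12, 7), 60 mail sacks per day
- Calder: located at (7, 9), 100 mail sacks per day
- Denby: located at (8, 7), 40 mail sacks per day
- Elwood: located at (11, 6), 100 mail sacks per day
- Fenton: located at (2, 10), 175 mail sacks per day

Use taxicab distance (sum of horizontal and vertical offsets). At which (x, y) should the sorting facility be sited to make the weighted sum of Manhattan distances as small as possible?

Manhattan distance separates: Σwᵢ(|x−xᵢ|+|y−yᵢ|) = Σwᵢ|x−xᵢ| + Σwᵢ|y−yᵢ|, so x and y are optimised independently as 1-D weighted medians.
Total weight W = 515; half = 257.5.
x-coordinate, sorted with cumulative weight:
  x=2 (Fenton, w=175) cum 175
  x=7 (Calder, w=100) cum 275  ← median
  x=8 (Denby, w=40) cum 315
  x=11 (Ashton, w=40) cum 355
  x=11 (Elwood, w=100) cum 455
  x=12 (Brookfield, w=60) cum 515
⇒ x* = 7
y-coordinate, sorted with cumulative weight:
  y=6 (Elwood, w=100) cum 100
  y=7 (Brookfield, w=60) cum 160
  y=7 (Denby, w=40) cum 200
  y=9 (Calder, w=100) cum 300  ← median
  y=10 (Fenton, w=175) cum 475
  y=11 (Ashton, w=40) cum 515
⇒ y* = 9

(7, 9)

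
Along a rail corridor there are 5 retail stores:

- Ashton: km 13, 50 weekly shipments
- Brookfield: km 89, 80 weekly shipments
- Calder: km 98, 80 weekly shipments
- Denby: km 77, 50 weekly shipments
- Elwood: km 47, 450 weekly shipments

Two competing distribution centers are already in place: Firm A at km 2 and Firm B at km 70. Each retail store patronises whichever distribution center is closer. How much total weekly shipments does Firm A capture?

50

The indifferent point is the midpoint (2+70)/2 = 36; retail stores left of it (closer to Firm A at 2) go to Firm A, those right go to Firm B.
  Ashton at 13 (w=50) → Firm A
  Elwood at 47 (w=450) → Firm B
  Denby at 77 (w=50) → Firm B
  Brookfield at 89 (w=80) → Firm B
  Calder at 98 (w=80) → Firm B
Firm A captures 50; Firm B captures 660.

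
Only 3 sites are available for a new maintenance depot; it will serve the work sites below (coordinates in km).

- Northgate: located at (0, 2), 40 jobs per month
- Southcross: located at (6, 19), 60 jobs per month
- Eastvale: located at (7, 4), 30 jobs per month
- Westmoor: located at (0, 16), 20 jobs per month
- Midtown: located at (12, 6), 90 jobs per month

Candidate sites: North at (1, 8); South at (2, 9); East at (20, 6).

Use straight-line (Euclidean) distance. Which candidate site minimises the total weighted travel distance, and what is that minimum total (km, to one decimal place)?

Total weighted distance at each candidate:
  North (1, 8): total = 2352.1
  South (2, 9): total = 2234.8
  East (20, 6): total = 3523.9
Minimum is at South with total 2234.8 km.

South, total 2234.8 km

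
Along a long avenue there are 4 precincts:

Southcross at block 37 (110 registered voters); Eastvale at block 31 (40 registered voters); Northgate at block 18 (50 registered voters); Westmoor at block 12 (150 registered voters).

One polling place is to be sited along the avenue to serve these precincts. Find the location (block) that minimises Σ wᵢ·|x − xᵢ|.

x = 18

For a sum of weighted absolute distances on a line, the optimum is the weighted median (not the mean). Total weight W = 350; half-weight = 175.
Sort by position and accumulate weight:
  block 12 (Westmoor, w=150) → cum 150
  block 18 (Northgate, w=50) → cum 200  ≥ 175 → median here
  block 31 (Eastvale, w=40) → cum 240
  block 37 (Southcross, w=110) → cum 350
Optimal location: block 18.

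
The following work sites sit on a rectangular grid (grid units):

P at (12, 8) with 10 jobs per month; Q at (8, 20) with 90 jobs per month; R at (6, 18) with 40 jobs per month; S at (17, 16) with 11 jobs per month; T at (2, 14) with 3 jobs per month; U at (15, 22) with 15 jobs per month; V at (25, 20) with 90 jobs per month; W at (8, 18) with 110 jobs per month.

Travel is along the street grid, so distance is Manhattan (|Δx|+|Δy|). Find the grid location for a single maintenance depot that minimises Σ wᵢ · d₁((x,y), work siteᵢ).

Manhattan distance separates: Σwᵢ(|x−xᵢ|+|y−yᵢ|) = Σwᵢ|x−xᵢ| + Σwᵢ|y−yᵢ|, so x and y are optimised independently as 1-D weighted medians.
Total weight W = 369; half = 184.5.
x-coordinate, sorted with cumulative weight:
  x=2 (T, w=3) cum 3
  x=6 (R, w=40) cum 43
  x=8 (Q, w=90) cum 133
  x=8 (W, w=110) cum 243  ← median
  x=12 (P, w=10) cum 253
  x=15 (U, w=15) cum 268
  x=17 (S, w=11) cum 279
  x=25 (V, w=90) cum 369
⇒ x* = 8
y-coordinate, sorted with cumulative weight:
  y=8 (P, w=10) cum 10
  y=14 (T, w=3) cum 13
  y=16 (S, w=11) cum 24
  y=18 (R, w=40) cum 64
  y=18 (W, w=110) cum 174
  y=20 (Q, w=90) cum 264  ← median
  y=20 (V, w=90) cum 354
  y=22 (U, w=15) cum 369
⇒ y* = 20

(8, 20)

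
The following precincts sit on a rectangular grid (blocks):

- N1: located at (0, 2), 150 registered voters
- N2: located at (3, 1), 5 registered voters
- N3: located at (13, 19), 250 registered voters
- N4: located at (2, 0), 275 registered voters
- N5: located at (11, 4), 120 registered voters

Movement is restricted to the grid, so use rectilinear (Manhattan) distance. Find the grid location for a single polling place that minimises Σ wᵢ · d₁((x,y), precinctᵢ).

Manhattan distance separates: Σwᵢ(|x−xᵢ|+|y−yᵢ|) = Σwᵢ|x−xᵢ| + Σwᵢ|y−yᵢ|, so x and y are optimised independently as 1-D weighted medians.
Total weight W = 800; half = 400.
x-coordinate, sorted with cumulative weight:
  x=0 (N1, w=150) cum 150
  x=2 (N4, w=275) cum 425  ← median
  x=3 (N2, w=5) cum 430
  x=11 (N5, w=120) cum 550
  x=13 (N3, w=250) cum 800
⇒ x* = 2
y-coordinate, sorted with cumulative weight:
  y=0 (N4, w=275) cum 275
  y=1 (N2, w=5) cum 280
  y=2 (N1, w=150) cum 430  ← median
  y=4 (N5, w=120) cum 550
  y=19 (N3, w=250) cum 800
⇒ y* = 2

(2, 2)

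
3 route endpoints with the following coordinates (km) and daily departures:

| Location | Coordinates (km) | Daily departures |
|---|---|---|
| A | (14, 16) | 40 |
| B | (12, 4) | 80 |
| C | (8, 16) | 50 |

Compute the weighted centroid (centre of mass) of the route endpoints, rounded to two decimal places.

The minimiser of Σwᵢ‖p−pᵢ‖² is the weighted centroid p* = (Σwᵢpᵢ)/(Σwᵢ).
Σwᵢ = 170.
Σwᵢxᵢ = 40·14 + 80·12 + 50·8 = 1920.
Σwᵢyᵢ = 40·16 + 80·4 + 50·16 = 1760.
x* = 1920/170 = 11.29, y* = 1760/170 = 10.35.

(11.29, 10.35)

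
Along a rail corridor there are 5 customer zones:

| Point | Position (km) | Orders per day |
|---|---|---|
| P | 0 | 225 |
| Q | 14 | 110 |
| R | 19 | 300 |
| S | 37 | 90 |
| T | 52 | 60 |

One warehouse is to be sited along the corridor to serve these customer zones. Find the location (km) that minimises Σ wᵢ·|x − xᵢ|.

For a sum of weighted absolute distances on a line, the optimum is the weighted median (not the mean). Total weight W = 785; half-weight = 392.5.
Sort by position and accumulate weight:
  km 0 (P, w=225) → cum 225
  km 14 (Q, w=110) → cum 335
  km 19 (R, w=300) → cum 635  ≥ 392.5 → median here
  km 37 (S, w=90) → cum 725
  km 52 (T, w=60) → cum 785
Optimal location: km 19.

x = 19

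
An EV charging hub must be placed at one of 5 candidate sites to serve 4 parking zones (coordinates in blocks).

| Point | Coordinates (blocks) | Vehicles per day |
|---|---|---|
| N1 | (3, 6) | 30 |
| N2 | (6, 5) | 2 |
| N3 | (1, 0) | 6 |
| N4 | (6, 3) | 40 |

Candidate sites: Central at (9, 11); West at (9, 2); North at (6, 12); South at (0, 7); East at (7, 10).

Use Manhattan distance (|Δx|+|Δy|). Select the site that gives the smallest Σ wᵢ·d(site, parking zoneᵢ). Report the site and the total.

Total weighted distance at each candidate:
  Central (9, 11): total = 902
  West (9, 2): total = 532
  North (6, 12): total = 746
  South (0, 7): total = 584
  East (7, 10): total = 668
Minimum is at West with total 532 blocks.

West, total 532 blocks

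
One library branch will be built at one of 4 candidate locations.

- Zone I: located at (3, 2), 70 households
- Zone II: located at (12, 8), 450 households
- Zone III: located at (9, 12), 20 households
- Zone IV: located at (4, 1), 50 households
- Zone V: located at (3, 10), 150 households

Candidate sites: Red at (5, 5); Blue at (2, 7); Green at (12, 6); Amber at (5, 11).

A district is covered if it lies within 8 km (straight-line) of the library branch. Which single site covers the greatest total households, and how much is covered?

Coverage radius r = 8 km; a point is covered iff (Δx)²+(Δy)² ≤ 8² = 64.
  Red (5, 5): covers {Zone I, Zone II, Zone IV, Zone V} → 720
  Blue (2, 7): covers {Zone I, Zone IV, Zone V} → 270
  Green (12, 6): covers {Zone II, Zone III} → 470
  Amber (5, 11): covers {Zone II, Zone III, Zone V} → 620
Maximum coverage at Red: 720 households.

Red, covering 720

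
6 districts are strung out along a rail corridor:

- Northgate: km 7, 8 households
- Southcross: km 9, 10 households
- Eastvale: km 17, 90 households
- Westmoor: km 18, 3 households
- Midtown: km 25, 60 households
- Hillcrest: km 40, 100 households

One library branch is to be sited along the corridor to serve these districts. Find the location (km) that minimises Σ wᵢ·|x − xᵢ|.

For a sum of weighted absolute distances on a line, the optimum is the weighted median (not the mean). Total weight W = 271; half-weight = 135.5.
Sort by position and accumulate weight:
  km 7 (Northgate, w=8) → cum 8
  km 9 (Southcross, w=10) → cum 18
  km 17 (Eastvale, w=90) → cum 108
  km 18 (Westmoor, w=3) → cum 111
  km 25 (Midtown, w=60) → cum 171  ≥ 135.5 → median here
  km 40 (Hillcrest, w=100) → cum 271
Optimal location: km 25.

x = 25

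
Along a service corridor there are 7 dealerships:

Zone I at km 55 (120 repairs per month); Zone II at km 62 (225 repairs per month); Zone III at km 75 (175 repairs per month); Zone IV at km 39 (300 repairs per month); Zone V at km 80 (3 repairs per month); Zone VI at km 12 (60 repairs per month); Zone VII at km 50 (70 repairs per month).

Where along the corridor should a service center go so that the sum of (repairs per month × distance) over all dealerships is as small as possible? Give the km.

For a sum of weighted absolute distances on a line, the optimum is the weighted median (not the mean). Total weight W = 953; half-weight = 476.5.
Sort by position and accumulate weight:
  km 12 (Zone VI, w=60) → cum 60
  km 39 (Zone IV, w=300) → cum 360
  km 50 (Zone VII, w=70) → cum 430
  km 55 (Zone I, w=120) → cum 550  ≥ 476.5 → median here
  km 62 (Zone II, w=225) → cum 775
  km 75 (Zone III, w=175) → cum 950
  km 80 (Zone V, w=3) → cum 953
Optimal location: km 55.

x = 55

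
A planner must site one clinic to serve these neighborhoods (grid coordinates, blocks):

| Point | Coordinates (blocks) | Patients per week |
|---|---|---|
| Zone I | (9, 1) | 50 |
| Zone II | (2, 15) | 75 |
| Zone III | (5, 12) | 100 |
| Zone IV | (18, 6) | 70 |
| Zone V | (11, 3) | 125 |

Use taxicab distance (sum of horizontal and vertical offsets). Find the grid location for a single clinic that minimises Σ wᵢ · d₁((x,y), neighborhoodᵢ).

Manhattan distance separates: Σwᵢ(|x−xᵢ|+|y−yᵢ|) = Σwᵢ|x−xᵢ| + Σwᵢ|y−yᵢ|, so x and y are optimised independently as 1-D weighted medians.
Total weight W = 420; half = 210.
x-coordinate, sorted with cumulative weight:
  x=2 (Zone II, w=75) cum 75
  x=5 (Zone III, w=100) cum 175
  x=9 (Zone I, w=50) cum 225  ← median
  x=11 (Zone V, w=125) cum 350
  x=18 (Zone IV, w=70) cum 420
⇒ x* = 9
y-coordinate, sorted with cumulative weight:
  y=1 (Zone I, w=50) cum 50
  y=3 (Zone V, w=125) cum 175
  y=6 (Zone IV, w=70) cum 245  ← median
  y=12 (Zone III, w=100) cum 345
  y=15 (Zone II, w=75) cum 420
⇒ y* = 6

(9, 6)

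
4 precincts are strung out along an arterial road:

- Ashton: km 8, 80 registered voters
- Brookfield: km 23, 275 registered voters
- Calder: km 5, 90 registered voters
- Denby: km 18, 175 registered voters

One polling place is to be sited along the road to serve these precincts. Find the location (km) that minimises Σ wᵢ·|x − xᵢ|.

x = 18

For a sum of weighted absolute distances on a line, the optimum is the weighted median (not the mean). Total weight W = 620; half-weight = 310.
Sort by position and accumulate weight:
  km 5 (Calder, w=90) → cum 90
  km 8 (Ashton, w=80) → cum 170
  km 18 (Denby, w=175) → cum 345  ≥ 310 → median here
  km 23 (Brookfield, w=275) → cum 620
Optimal location: km 18.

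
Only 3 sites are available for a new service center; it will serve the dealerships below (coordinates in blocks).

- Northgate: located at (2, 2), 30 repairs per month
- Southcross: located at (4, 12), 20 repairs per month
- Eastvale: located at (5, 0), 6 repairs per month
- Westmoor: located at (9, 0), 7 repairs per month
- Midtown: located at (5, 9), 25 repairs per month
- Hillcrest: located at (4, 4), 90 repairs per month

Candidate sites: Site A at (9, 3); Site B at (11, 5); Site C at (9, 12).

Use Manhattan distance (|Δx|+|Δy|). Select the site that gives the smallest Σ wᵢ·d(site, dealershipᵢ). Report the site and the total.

Site A, total 1373 blocks

Total weighted distance at each candidate:
  Site A (9, 3): total = 1373
  Site B (11, 5): total = 1725
  Site C (9, 12): total = 2135
Minimum is at Site A with total 1373 blocks.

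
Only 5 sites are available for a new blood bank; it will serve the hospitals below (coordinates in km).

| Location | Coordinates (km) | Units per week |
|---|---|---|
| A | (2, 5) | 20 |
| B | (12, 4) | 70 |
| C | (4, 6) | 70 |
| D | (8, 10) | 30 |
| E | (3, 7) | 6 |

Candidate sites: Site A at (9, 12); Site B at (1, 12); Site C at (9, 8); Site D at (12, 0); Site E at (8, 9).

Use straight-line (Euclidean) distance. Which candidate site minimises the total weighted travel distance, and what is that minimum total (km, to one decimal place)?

Total weighted distance at each candidate:
  Site A (9, 12): total = 1456.7
  Site B (1, 12): total = 1813.8
  Site C (9, 8): total = 982.9
  Site D (12, 0): total = 1595.1
  Site E (8, 9): total = 1004.8
Minimum is at Site C with total 982.9 km.

Site C, total 982.9 km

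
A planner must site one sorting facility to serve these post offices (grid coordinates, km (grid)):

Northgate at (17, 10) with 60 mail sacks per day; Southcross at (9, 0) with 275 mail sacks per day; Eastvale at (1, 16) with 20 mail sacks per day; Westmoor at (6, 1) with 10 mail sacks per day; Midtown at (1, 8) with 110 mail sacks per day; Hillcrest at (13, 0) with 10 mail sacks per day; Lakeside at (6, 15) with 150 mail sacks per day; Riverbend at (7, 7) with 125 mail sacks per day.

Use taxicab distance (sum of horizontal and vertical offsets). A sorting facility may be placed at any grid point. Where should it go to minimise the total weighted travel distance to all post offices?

Manhattan distance separates: Σwᵢ(|x−xᵢ|+|y−yᵢ|) = Σwᵢ|x−xᵢ| + Σwᵢ|y−yᵢ|, so x and y are optimised independently as 1-D weighted medians.
Total weight W = 760; half = 380.
x-coordinate, sorted with cumulative weight:
  x=1 (Eastvale, w=20) cum 20
  x=1 (Midtown, w=110) cum 130
  x=6 (Westmoor, w=10) cum 140
  x=6 (Lakeside, w=150) cum 290
  x=7 (Riverbend, w=125) cum 415  ← median
  x=9 (Southcross, w=275) cum 690
  x=13 (Hillcrest, w=10) cum 700
  x=17 (Northgate, w=60) cum 760
⇒ x* = 7
y-coordinate, sorted with cumulative weight:
  y=0 (Southcross, w=275) cum 275
  y=0 (Hillcrest, w=10) cum 285
  y=1 (Westmoor, w=10) cum 295
  y=7 (Riverbend, w=125) cum 420  ← median
  y=8 (Midtown, w=110) cum 530
  y=10 (Northgate, w=60) cum 590
  y=15 (Lakeside, w=150) cum 740
  y=16 (Eastvale, w=20) cum 760
⇒ y* = 7

(7, 7)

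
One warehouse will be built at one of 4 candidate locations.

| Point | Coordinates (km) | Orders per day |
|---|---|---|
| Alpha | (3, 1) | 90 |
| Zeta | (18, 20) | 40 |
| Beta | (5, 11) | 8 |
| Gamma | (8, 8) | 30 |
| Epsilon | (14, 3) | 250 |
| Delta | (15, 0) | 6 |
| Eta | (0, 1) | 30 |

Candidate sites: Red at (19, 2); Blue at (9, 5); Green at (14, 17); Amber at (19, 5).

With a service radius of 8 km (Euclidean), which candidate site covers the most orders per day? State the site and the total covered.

Coverage radius r = 8 km; a point is covered iff (Δx)²+(Δy)² ≤ 8² = 64.
  Red (19, 2): covers {Epsilon, Delta} → 256
  Blue (9, 5): covers {Alpha, Beta, Gamma, Epsilon, Delta} → 384
  Green (14, 17): covers {Zeta} → 40
  Amber (19, 5): covers {Epsilon, Delta} → 256
Maximum coverage at Blue: 384 orders per day.

Blue, covering 384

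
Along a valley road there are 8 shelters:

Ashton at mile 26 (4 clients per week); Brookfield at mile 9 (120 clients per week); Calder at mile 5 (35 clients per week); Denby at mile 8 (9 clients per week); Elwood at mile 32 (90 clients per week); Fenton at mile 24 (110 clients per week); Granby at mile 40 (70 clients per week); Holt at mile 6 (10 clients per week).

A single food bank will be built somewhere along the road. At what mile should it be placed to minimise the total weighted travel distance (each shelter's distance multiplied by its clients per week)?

x = 24

For a sum of weighted absolute distances on a line, the optimum is the weighted median (not the mean). Total weight W = 448; half-weight = 224.
Sort by position and accumulate weight:
  mile 5 (Calder, w=35) → cum 35
  mile 6 (Holt, w=10) → cum 45
  mile 8 (Denby, w=9) → cum 54
  mile 9 (Brookfield, w=120) → cum 174
  mile 24 (Fenton, w=110) → cum 284  ≥ 224 → median here
  mile 26 (Ashton, w=4) → cum 288
  mile 32 (Elwood, w=90) → cum 378
  mile 40 (Granby, w=70) → cum 448
Optimal location: mile 24.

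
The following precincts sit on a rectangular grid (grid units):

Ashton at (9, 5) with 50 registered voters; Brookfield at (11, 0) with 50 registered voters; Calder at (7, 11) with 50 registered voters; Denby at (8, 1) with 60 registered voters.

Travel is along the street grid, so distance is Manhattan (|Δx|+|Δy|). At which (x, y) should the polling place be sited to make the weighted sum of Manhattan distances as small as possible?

(8, 1)

Manhattan distance separates: Σwᵢ(|x−xᵢ|+|y−yᵢ|) = Σwᵢ|x−xᵢ| + Σwᵢ|y−yᵢ|, so x and y are optimised independently as 1-D weighted medians.
Total weight W = 210; half = 105.
x-coordinate, sorted with cumulative weight:
  x=7 (Calder, w=50) cum 50
  x=8 (Denby, w=60) cum 110  ← median
  x=9 (Ashton, w=50) cum 160
  x=11 (Brookfield, w=50) cum 210
⇒ x* = 8
y-coordinate, sorted with cumulative weight:
  y=0 (Brookfield, w=50) cum 50
  y=1 (Denby, w=60) cum 110  ← median
  y=5 (Ashton, w=50) cum 160
  y=11 (Calder, w=50) cum 210
⇒ y* = 1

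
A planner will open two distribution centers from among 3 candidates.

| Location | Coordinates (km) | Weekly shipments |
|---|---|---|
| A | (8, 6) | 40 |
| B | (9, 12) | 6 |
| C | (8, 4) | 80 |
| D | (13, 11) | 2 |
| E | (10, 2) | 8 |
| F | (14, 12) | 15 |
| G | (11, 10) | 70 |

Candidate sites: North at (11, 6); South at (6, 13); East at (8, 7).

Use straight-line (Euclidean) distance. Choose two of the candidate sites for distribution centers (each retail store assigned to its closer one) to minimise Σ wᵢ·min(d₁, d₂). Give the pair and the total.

Evaluate every pair (each demand assigned to the nearer of the two):
  {North, East}: total = 735.0
  {South, East}: total = 769.0
  {North, South}: total = 851.8
Best pair: {North, East} with total 735.0.

{North, East}, total 735.0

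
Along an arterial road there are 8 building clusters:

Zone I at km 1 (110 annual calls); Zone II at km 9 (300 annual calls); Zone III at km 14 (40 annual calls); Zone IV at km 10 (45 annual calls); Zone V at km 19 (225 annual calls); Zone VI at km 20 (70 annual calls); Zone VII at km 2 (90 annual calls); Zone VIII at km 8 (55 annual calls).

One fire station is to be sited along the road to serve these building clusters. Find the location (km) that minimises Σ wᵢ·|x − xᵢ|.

For a sum of weighted absolute distances on a line, the optimum is the weighted median (not the mean). Total weight W = 935; half-weight = 467.5.
Sort by position and accumulate weight:
  km 1 (Zone I, w=110) → cum 110
  km 2 (Zone VII, w=90) → cum 200
  km 8 (Zone VIII, w=55) → cum 255
  km 9 (Zone II, w=300) → cum 555  ≥ 467.5 → median here
  km 10 (Zone IV, w=45) → cum 600
  km 14 (Zone III, w=40) → cum 640
  km 19 (Zone V, w=225) → cum 865
  km 20 (Zone VI, w=70) → cum 935
Optimal location: km 9.

x = 9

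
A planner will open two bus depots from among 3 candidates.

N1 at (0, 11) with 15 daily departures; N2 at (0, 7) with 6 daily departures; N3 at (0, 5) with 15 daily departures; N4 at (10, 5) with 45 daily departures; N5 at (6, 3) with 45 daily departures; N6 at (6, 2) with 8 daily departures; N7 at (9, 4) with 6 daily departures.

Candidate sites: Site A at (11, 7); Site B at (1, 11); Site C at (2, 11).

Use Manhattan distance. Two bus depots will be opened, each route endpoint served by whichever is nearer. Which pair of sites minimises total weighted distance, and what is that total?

Evaluate every pair (each demand assigned to the nearer of the two):
  {Site A, Site B}: total = 800
  {Site A, Site C}: total = 836
  {Site B, Site C}: total = 1508
Best pair: {Site A, Site B} with total 800.

{Site A, Site B}, total 800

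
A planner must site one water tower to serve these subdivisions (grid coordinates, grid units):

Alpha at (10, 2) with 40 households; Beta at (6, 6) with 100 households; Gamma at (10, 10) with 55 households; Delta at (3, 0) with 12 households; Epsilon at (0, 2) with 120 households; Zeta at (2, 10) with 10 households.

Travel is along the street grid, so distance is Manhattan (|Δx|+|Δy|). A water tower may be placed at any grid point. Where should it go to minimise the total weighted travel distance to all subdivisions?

Manhattan distance separates: Σwᵢ(|x−xᵢ|+|y−yᵢ|) = Σwᵢ|x−xᵢ| + Σwᵢ|y−yᵢ|, so x and y are optimised independently as 1-D weighted medians.
Total weight W = 337; half = 168.5.
x-coordinate, sorted with cumulative weight:
  x=0 (Epsilon, w=120) cum 120
  x=2 (Zeta, w=10) cum 130
  x=3 (Delta, w=12) cum 142
  x=6 (Beta, w=100) cum 242  ← median
  x=10 (Alpha, w=40) cum 282
  x=10 (Gamma, w=55) cum 337
⇒ x* = 6
y-coordinate, sorted with cumulative weight:
  y=0 (Delta, w=12) cum 12
  y=2 (Alpha, w=40) cum 52
  y=2 (Epsilon, w=120) cum 172  ← median
  y=6 (Beta, w=100) cum 272
  y=10 (Gamma, w=55) cum 327
  y=10 (Zeta, w=10) cum 337
⇒ y* = 2

(6, 2)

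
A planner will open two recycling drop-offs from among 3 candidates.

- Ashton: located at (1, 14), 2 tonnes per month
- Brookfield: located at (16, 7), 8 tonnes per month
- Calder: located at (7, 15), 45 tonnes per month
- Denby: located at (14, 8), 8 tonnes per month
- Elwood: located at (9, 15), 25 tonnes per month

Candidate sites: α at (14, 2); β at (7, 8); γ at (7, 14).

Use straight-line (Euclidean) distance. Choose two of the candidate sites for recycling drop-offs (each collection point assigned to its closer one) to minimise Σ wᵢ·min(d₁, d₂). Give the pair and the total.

{α, γ}, total 204.0

Evaluate every pair (each demand assigned to the nearer of the two):
  {α, γ}: total = 204.0
  {β, γ}: total = 241.3
  {α, β}: total = 605.1
Best pair: {α, γ} with total 204.0.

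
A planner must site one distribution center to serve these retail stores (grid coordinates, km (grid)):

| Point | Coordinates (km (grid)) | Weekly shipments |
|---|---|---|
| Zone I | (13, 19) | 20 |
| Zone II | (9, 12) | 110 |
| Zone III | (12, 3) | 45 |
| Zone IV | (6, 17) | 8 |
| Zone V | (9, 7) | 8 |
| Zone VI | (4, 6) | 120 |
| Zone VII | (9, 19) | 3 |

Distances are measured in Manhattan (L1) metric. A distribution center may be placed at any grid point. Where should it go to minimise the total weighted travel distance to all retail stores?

Manhattan distance separates: Σwᵢ(|x−xᵢ|+|y−yᵢ|) = Σwᵢ|x−xᵢ| + Σwᵢ|y−yᵢ|, so x and y are optimised independently as 1-D weighted medians.
Total weight W = 314; half = 157.
x-coordinate, sorted with cumulative weight:
  x=4 (Zone VI, w=120) cum 120
  x=6 (Zone IV, w=8) cum 128
  x=9 (Zone II, w=110) cum 238  ← median
  x=9 (Zone V, w=8) cum 246
  x=9 (Zone VII, w=3) cum 249
  x=12 (Zone III, w=45) cum 294
  x=13 (Zone I, w=20) cum 314
⇒ x* = 9
y-coordinate, sorted with cumulative weight:
  y=3 (Zone III, w=45) cum 45
  y=6 (Zone VI, w=120) cum 165  ← median
  y=7 (Zone V, w=8) cum 173
  y=12 (Zone II, w=110) cum 283
  y=17 (Zone IV, w=8) cum 291
  y=19 (Zone I, w=20) cum 311
  y=19 (Zone VII, w=3) cum 314
⇒ y* = 6

(9, 6)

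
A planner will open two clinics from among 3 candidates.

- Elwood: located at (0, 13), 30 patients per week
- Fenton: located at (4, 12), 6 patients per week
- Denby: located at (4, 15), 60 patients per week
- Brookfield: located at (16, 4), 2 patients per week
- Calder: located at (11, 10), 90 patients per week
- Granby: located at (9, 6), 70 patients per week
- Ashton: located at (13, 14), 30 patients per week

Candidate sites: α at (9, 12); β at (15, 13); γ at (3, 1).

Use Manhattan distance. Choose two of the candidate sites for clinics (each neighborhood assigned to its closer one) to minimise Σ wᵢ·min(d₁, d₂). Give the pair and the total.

Evaluate every pair (each demand assigned to the nearer of the two):
  {α, β}: total = 1700
  {α, γ}: total = 1800
  {β, γ}: total = 2812
Best pair: {α, β} with total 1700.

{α, β}, total 1700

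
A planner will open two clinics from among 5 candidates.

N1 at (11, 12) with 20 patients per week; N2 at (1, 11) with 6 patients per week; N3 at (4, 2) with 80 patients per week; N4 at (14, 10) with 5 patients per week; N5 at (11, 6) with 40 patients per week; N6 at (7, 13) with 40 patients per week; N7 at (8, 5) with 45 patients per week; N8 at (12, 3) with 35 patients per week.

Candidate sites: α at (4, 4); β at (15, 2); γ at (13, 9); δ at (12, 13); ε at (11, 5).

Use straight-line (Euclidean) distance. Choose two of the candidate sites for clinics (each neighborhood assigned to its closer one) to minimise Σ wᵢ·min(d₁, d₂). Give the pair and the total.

{α, ε}, total 985.9

Evaluate every pair (each demand assigned to the nearer of the two):
  {α, ε}: total = 985.9
  {α, γ}: total = 1116.0
  {δ, ε}: total = 1175.9
  {α, δ}: total = 1202.6
  {γ, ε}: total = 1300.1
  {α, β}: total = 1360.6
  {β, ε}: total = 1459.4
  {γ, δ}: total = 1859.8
  {β, γ}: total = 1863.7
  {β, δ}: total = 1873.1
Best pair: {α, ε} with total 985.9.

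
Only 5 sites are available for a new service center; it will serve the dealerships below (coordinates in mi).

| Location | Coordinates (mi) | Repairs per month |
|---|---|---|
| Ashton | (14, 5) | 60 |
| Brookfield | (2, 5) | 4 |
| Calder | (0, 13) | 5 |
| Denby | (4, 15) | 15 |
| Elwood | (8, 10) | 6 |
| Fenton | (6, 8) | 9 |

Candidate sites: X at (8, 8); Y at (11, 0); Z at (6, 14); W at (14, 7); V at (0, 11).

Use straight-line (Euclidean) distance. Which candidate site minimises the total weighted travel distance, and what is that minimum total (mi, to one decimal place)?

W, total 549.7 mi

Total weighted distance at each candidate:
  X (8, 8): total = 627.4
  Y (11, 0): total = 872.0
  Z (6, 14): total = 906.7
  W (14, 7): total = 549.7
  V (0, 11): total = 1142.8
Minimum is at W with total 549.7 mi.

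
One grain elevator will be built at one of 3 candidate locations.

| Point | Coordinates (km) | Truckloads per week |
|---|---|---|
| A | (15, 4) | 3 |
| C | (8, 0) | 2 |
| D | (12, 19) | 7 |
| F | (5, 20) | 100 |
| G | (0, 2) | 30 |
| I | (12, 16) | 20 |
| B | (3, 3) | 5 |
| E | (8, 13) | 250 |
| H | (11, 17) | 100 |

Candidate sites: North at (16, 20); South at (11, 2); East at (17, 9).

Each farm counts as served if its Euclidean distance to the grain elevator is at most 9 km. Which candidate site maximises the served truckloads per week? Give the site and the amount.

Coverage radius r = 9 km; a point is covered iff (Δx)²+(Δy)² ≤ 9² = 81.
  North (16, 20): covers {D, I, H} → 127
  South (11, 2): covers {A, C, B} → 10
  East (17, 9): covers {A, I} → 23
Maximum coverage at North: 127 truckloads per week.

North, covering 127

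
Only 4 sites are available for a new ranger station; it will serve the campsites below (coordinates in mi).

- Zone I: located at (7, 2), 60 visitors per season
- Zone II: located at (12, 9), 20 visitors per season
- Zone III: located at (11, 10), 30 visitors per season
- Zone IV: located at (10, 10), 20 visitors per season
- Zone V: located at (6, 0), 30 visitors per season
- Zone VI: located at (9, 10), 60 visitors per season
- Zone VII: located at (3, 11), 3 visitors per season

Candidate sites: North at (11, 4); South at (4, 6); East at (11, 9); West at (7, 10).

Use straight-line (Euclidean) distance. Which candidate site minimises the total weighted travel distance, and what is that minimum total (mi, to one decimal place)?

East, total 1029.8 mi

Total weighted distance at each candidate:
  North (11, 4): total = 1275.4
  South (4, 6): total = 1446.2
  East (11, 9): total = 1029.8
  West (7, 10): total = 1195.8
Minimum is at East with total 1029.8 mi.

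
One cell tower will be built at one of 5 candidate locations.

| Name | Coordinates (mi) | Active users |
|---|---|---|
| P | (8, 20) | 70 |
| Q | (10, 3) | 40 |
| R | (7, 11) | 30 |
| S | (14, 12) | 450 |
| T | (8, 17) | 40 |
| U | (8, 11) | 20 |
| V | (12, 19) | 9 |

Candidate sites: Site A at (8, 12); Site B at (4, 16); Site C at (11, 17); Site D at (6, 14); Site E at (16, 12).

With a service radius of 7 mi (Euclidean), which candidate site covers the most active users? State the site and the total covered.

Coverage radius r = 7 mi; a point is covered iff (Δx)²+(Δy)² ≤ 7² = 49.
  Site A (8, 12): covers {R, S, T, U} → 540
  Site B (4, 16): covers {P, R, T, U} → 160
  Site C (11, 17): covers {P, S, T, U, V} → 589
  Site D (6, 14): covers {P, R, T, U} → 160
  Site E (16, 12): covers {S} → 450
Maximum coverage at Site C: 589 active users.

Site C, covering 589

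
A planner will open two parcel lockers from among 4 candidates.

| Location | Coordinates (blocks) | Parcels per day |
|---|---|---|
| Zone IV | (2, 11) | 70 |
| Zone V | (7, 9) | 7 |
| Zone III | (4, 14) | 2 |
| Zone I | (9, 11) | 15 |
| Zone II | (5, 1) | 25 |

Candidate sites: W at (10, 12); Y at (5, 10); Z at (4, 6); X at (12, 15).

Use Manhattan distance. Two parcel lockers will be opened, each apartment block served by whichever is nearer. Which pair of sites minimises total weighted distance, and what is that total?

{Y, Z}, total 536

Evaluate every pair (each demand assigned to the nearer of the two):
  {Y, Z}: total = 536
  {W, Y}: total = 566
  {Y, X}: total = 611
  {W, Z}: total = 728
  {Z, X}: total = 803
  {W, X}: total = 1118
Best pair: {Y, Z} with total 536.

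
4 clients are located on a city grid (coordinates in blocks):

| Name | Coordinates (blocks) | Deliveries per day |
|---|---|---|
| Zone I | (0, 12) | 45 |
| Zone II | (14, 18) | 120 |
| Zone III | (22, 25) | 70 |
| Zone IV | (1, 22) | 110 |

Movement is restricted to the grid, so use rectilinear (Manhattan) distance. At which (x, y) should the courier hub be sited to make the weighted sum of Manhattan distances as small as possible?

Manhattan distance separates: Σwᵢ(|x−xᵢ|+|y−yᵢ|) = Σwᵢ|x−xᵢ| + Σwᵢ|y−yᵢ|, so x and y are optimised independently as 1-D weighted medians.
Total weight W = 345; half = 172.5.
x-coordinate, sorted with cumulative weight:
  x=0 (Zone I, w=45) cum 45
  x=1 (Zone IV, w=110) cum 155
  x=14 (Zone II, w=120) cum 275  ← median
  x=22 (Zone III, w=70) cum 345
⇒ x* = 14
y-coordinate, sorted with cumulative weight:
  y=12 (Zone I, w=45) cum 45
  y=18 (Zone II, w=120) cum 165
  y=22 (Zone IV, w=110) cum 275  ← median
  y=25 (Zone III, w=70) cum 345
⇒ y* = 22

(14, 22)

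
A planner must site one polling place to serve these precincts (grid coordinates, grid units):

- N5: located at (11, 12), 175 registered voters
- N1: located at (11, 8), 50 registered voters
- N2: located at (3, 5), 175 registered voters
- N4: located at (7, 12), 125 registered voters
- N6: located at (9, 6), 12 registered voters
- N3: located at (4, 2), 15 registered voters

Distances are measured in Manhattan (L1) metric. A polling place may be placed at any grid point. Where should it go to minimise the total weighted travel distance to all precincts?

(7, 12)

Manhattan distance separates: Σwᵢ(|x−xᵢ|+|y−yᵢ|) = Σwᵢ|x−xᵢ| + Σwᵢ|y−yᵢ|, so x and y are optimised independently as 1-D weighted medians.
Total weight W = 552; half = 276.
x-coordinate, sorted with cumulative weight:
  x=3 (N2, w=175) cum 175
  x=4 (N3, w=15) cum 190
  x=7 (N4, w=125) cum 315  ← median
  x=9 (N6, w=12) cum 327
  x=11 (N5, w=175) cum 502
  x=11 (N1, w=50) cum 552
⇒ x* = 7
y-coordinate, sorted with cumulative weight:
  y=2 (N3, w=15) cum 15
  y=5 (N2, w=175) cum 190
  y=6 (N6, w=12) cum 202
  y=8 (N1, w=50) cum 252
  y=12 (N5, w=175) cum 427  ← median
  y=12 (N4, w=125) cum 552
⇒ y* = 12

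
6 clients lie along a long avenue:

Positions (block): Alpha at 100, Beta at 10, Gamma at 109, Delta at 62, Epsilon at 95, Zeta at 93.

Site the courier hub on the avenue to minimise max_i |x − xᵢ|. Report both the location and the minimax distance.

location 59.5, max distance 49.5

The 1-center on a line is the midpoint of the two extreme points: leftmost at 10, rightmost at 109.
Optimal location = (10 + 109)/2 = 59.5; maximum distance = (109 − 10)/2 = 49.5.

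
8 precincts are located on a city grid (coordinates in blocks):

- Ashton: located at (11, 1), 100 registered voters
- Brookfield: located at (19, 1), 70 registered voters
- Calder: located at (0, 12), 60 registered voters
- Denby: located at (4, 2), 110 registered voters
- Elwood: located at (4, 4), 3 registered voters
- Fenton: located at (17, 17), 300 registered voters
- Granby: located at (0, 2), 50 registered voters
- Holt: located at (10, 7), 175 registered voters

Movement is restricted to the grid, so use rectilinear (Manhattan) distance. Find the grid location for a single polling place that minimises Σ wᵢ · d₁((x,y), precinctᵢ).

Manhattan distance separates: Σwᵢ(|x−xᵢ|+|y−yᵢ|) = Σwᵢ|x−xᵢ| + Σwᵢ|y−yᵢ|, so x and y are optimised independently as 1-D weighted medians.
Total weight W = 868; half = 434.
x-coordinate, sorted with cumulative weight:
  x=0 (Calder, w=60) cum 60
  x=0 (Granby, w=50) cum 110
  x=4 (Denby, w=110) cum 220
  x=4 (Elwood, w=3) cum 223
  x=10 (Holt, w=175) cum 398
  x=11 (Ashton, w=100) cum 498  ← median
  x=17 (Fenton, w=300) cum 798
  x=19 (Brookfield, w=70) cum 868
⇒ x* = 11
y-coordinate, sorted with cumulative weight:
  y=1 (Ashton, w=100) cum 100
  y=1 (Brookfield, w=70) cum 170
  y=2 (Denby, w=110) cum 280
  y=2 (Granby, w=50) cum 330
  y=4 (Elwood, w=3) cum 333
  y=7 (Holt, w=175) cum 508  ← median
  y=12 (Calder, w=60) cum 568
  y=17 (Fenton, w=300) cum 868
⇒ y* = 7

(11, 7)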